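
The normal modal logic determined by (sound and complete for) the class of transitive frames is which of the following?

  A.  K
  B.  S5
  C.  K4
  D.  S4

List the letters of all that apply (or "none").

(A) K is determined by the class of arbitrary frames.
(B) S5 is determined by the class of reflexive, symmetric, and transitive frames.
(C) K4 is determined by exactly this class.
(D) S4 is determined by the class of reflexive and transitive frames.

C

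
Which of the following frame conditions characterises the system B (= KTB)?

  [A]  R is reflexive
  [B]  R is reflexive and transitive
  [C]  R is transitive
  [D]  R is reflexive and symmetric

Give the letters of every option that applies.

(A) this class determines T (= KT), not B (= KTB).
(B) this class determines S4, not B (= KTB).
(C) this class determines K4, not B (= KTB).
(D) B (= KTB) is sound and complete for exactly this class.

D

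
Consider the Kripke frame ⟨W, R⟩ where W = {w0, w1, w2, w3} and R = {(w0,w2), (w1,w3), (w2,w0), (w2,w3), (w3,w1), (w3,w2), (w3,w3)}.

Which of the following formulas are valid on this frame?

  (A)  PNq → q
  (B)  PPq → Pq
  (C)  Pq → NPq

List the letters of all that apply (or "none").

R is symmetric: every R-edge is matched by its reverse.
R is not transitive: w0 R w2 and w2 R w0 but not w0 R w0.
R is not euclidean: w2 R w0 and w2 R w3 but not w0 R w3.
(A) PNq → q (the dual of axiom B) characterises the symmetric frames. R is symmetric — valid.
(B) the dual of axiom 4: valid iff R is transitive. R is not transitive — not valid.
(C) Pq → NPq (axiom 5) characterises the euclidean frames. R is not euclidean — not valid.

A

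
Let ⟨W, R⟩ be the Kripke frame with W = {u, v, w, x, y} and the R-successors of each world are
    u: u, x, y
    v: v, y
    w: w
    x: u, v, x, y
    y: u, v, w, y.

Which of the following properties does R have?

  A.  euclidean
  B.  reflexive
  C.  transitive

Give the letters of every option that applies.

(A) not euclidean: u R y and u R x but not y R x.
(B) reflexive: each world relates to itself.
(C) not transitive: u R x and x R v but not u R v.

B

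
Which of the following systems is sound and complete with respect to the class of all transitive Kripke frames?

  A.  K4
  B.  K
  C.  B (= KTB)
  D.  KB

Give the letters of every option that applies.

(A) K4 is determined by exactly this class.
(B) K is determined by the class of arbitrary frames.
(C) B (= KTB) is determined by the class of reflexive and symmetric frames.
(D) KB is determined by the class of symmetric frames.

A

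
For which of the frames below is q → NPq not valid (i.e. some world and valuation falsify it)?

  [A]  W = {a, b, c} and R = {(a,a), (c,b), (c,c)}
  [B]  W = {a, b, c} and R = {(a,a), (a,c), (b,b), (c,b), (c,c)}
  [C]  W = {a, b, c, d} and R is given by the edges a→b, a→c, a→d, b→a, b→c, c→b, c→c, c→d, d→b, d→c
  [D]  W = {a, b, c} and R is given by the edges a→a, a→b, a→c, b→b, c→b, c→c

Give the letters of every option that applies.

The schema q → NPq is axiom B; it is valid on a frame iff R is symmetric.
(A) R is not symmetric (c R b but not b R c), so the schema fails here.
(B) R is not symmetric (a R c but not c R a), so the schema fails here.
(C) R is not symmetric (a R c but not c R a), so the schema fails here.
(D) R is not symmetric (a R b but not b R a), so the schema fails here.

A, B, C, D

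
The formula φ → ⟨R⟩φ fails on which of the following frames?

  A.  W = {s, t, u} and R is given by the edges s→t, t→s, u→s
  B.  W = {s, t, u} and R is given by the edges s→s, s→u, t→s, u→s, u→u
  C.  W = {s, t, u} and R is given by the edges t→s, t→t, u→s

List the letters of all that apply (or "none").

A, B, C

The schema φ → ⟨R⟩φ is the dual of axiom T; it is valid on a frame iff R is reflexive.
(A) R is not reflexive (not s R s), so the schema fails here.
(B) R is not reflexive (not t R t), so the schema fails here.
(C) R is not reflexive (not s R s), so the schema fails here.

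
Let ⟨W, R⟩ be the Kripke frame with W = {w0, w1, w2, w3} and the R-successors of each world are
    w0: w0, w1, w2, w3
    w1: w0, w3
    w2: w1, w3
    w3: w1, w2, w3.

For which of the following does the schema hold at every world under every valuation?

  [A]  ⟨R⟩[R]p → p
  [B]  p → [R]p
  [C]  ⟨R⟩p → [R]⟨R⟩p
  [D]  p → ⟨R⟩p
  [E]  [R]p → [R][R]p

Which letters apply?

R is not reflexive: not w1 R w1.
R is not symmetric: w0 R w2 but not w2 R w0.
R is not transitive: w1 R w0 and w0 R w1 but not w1 R w1.
R is not euclidean: w0 R w1 and w0 R w2 but not w1 R w2.
R is not a subset of the identity: w0 R w1 with w0 ≠ w1.
(A) ⟨R⟩[R]p → p (the dual of axiom B) characterises the symmetric frames. R is not symmetric — not valid.
(B) p → [R]p (equivalent to ◇p→p) corresponds to R being a subset of the identity. Here R ⊄ identity, so not valid.
(C) ⟨R⟩p → [R]⟨R⟩p is axiom 5, which corresponds to the euclidean property. R is not euclidean — not valid.
(D) p → ⟨R⟩p is the dual of axiom T, which corresponds to reflexivity. R is not reflexive — not valid.
(E) [R]p → [R][R]p (axiom 4) characterises the transitive frames. R is not transitive — not valid.

none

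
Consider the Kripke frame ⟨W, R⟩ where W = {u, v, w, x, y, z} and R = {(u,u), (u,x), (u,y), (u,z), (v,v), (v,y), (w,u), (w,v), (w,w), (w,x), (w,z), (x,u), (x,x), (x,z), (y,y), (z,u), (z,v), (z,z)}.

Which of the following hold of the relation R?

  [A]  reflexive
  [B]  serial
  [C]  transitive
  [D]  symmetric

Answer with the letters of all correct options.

A, B

(A) reflexive: each world relates to itself.
(B) serial: every world has an R-successor.
(C) not transitive: u R z and z R v but not u R v.
(D) not symmetric: u R y but not y R u.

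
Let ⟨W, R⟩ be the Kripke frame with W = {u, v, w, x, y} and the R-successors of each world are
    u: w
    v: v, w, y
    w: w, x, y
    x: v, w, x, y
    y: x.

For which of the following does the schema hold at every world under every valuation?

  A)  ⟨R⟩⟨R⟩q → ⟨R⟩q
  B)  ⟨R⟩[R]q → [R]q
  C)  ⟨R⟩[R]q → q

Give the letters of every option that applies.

R is not symmetric: u R w but not w R u.
R is not transitive: u R w and w R x but not u R x.
R is not euclidean: v R w and v R v but not w R v.
(A) ⟨R⟩⟨R⟩q → ⟨R⟩q (the dual of axiom 4) characterises the transitive frames. R is not transitive — not valid.
(B) ⟨R⟩[R]q → [R]q is the dual of axiom 5; it is valid on a frame exactly when R is euclidean. R is not euclidean, so not valid.
(C) ⟨R⟩[R]q → q is the dual of axiom B; it is valid on a frame exactly when R is symmetric. R is not symmetric, so not valid.

none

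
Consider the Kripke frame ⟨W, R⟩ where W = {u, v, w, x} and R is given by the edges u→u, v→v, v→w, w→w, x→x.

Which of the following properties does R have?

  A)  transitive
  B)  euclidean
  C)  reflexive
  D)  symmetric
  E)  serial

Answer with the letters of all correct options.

(A) transitive: R is closed under composition.
(B) not euclidean: v R w and v R v but not w R v.
(C) reflexive: each world relates to itself.
(D) not symmetric: v R w but not w R v.
(E) serial: every world has an R-successor.

A, C, E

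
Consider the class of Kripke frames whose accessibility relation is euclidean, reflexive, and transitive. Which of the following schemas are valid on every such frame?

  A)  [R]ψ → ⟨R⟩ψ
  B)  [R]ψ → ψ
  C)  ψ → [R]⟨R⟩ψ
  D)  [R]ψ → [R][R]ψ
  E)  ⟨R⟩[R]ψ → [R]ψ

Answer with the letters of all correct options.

A relation that is euclidean, reflexive, and transitive is also serial and symmetric.
(A) axiom D: valid iff R is serial. Every such R is serial — valid.
(B) [R]ψ → ψ (axiom T) characterises the reflexive frames. Every such R is reflexive — valid.
(C) ψ → [R]⟨R⟩ψ is axiom B, which corresponds to symmetry. Every such R is symmetric — valid.
(D) [R]ψ → [R][R]ψ is axiom 4, which corresponds to transitivity. Every such R is transitive — valid.
(E) ⟨R⟩[R]ψ → [R]ψ is the dual of axiom 5; it is valid on a frame exactly when R is euclidean. Every such R is euclidean, so valid.

A, B, C, D, E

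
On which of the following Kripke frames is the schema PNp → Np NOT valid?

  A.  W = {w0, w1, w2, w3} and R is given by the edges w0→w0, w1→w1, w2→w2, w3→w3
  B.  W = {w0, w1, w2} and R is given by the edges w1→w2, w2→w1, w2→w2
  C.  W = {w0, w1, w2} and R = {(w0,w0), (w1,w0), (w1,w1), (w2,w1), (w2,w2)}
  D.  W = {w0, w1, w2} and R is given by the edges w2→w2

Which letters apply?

B, C

The schema PNp → Np is the dual of axiom 5; it is valid on a frame iff R is euclidean.
(A) R is euclidean (any two R-successors of the same world are R-related), so the schema is valid here.
(B) R is not euclidean (w2 R w1 and w2 R w1 but not w1 R w1), so the schema fails here.
(C) R is not euclidean (w1 R w0 and w1 R w1 but not w0 R w1), so the schema fails here.
(D) R is euclidean (any two R-successors of the same world are R-related), so the schema is valid here.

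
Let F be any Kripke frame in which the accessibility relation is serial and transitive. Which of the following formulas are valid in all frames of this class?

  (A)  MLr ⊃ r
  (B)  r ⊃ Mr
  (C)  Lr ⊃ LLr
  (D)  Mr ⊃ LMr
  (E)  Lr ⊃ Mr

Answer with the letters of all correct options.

C, E

(A) the dual of axiom B: valid iff R is symmetric. Such an R need not be symmetric — not valid.
(B) r ⊃ Mr is the dual of axiom T; it is valid on a frame exactly when R is reflexive. Such an R need not be reflexive, so not valid.
(C) axiom 4: valid iff R is transitive. Every such R is transitive — valid.
(D) Mr ⊃ LMr (axiom 5) characterises the euclidean frames. Such an R need not be euclidean — not valid.
(E) Lr ⊃ Mr is axiom D; it is valid on a frame exactly when R is serial. Every such R is serial, so valid.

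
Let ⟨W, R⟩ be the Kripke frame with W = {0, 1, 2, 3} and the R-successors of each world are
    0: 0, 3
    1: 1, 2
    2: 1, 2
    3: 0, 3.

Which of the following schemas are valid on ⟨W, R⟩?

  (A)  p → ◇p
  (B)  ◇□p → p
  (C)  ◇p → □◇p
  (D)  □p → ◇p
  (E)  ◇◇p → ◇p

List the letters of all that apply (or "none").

A, B, C, D, E

R is reflexive: each world relates to itself.
R is symmetric: every R-edge is matched by its reverse.
R is transitive: R is closed under composition.
R is euclidean: any two R-successors of the same world are R-related.
R is serial: every world has an R-successor.
(A) the dual of axiom T: valid iff R is reflexive. R is reflexive — valid.
(B) ◇□p → p is the dual of axiom B, which corresponds to symmetry. R is symmetric — valid.
(C) ◇p → □◇p is axiom 5; it is valid on a frame exactly when R is euclidean. R is euclidean, so valid.
(D) axiom D: valid iff R is serial. R is serial — valid.
(E) the dual of axiom 4: valid iff R is transitive. R is transitive — valid.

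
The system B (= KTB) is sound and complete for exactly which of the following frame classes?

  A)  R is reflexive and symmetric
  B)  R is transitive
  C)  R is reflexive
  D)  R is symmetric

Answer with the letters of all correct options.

A

(A) B (= KTB) is sound and complete for exactly this class.
(B) this class determines K4, not B (= KTB).
(C) this class determines T (= KT), not B (= KTB).
(D) this class determines KB, not B (= KTB).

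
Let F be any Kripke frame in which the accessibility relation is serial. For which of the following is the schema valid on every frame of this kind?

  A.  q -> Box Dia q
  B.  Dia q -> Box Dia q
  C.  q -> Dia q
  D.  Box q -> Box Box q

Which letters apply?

none

(A) q -> Box Dia q is axiom B, which corresponds to symmetry. Such an R need not be symmetric — not valid.
(B) axiom 5: valid iff R is euclidean. Such an R need not be euclidean — not valid.
(C) q -> Dia q is the dual of axiom T, which corresponds to reflexivity. Such an R need not be reflexive — not valid.
(D) Box q -> Box Box q is axiom 4, which corresponds to transitivity. Such an R need not be transitive — not valid.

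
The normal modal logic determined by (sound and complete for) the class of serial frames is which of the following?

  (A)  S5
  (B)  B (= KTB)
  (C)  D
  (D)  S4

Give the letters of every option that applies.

(A) S5 is determined by the class of reflexive, symmetric, and transitive frames.
(B) B (= KTB) is determined by the class of reflexive and symmetric frames.
(C) D is determined by exactly this class.
(D) S4 is determined by the class of reflexive and transitive frames.

C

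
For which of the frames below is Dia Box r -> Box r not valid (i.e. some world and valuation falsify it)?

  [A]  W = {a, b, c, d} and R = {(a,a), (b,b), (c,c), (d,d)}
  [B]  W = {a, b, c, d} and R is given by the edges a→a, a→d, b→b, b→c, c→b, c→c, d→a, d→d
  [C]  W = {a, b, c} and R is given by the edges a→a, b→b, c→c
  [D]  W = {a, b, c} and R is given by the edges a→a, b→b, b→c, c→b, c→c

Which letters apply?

none

The schema Dia Box r -> Box r is the dual of axiom 5; it is valid on a frame iff R is euclidean.
(A) R is euclidean (any two R-successors of the same world are R-related), so the schema is valid here.
(B) R is euclidean (any two R-successors of the same world are R-related), so the schema is valid here.
(C) R is euclidean (any two R-successors of the same world are R-related), so the schema is valid here.
(D) R is euclidean (any two R-successors of the same world are R-related), so the schema is valid here.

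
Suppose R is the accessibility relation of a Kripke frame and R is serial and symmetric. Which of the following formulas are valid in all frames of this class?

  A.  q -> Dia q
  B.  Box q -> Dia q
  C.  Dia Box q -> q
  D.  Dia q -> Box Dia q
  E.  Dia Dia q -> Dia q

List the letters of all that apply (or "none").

(A) q -> Dia q is the dual of axiom T; it is valid on a frame exactly when R is reflexive. Such an R need not be reflexive, so not valid.
(B) axiom D: valid iff R is serial. Every such R is serial — valid.
(C) the dual of axiom B: valid iff R is symmetric. Every such R is symmetric — valid.
(D) Dia q -> Box Dia q is axiom 5; it is valid on a frame exactly when R is euclidean. Such an R need not be euclidean, so not valid.
(E) Dia Dia q -> Dia q (the dual of axiom 4) characterises the transitive frames. Such an R need not be transitive — not valid.

B, C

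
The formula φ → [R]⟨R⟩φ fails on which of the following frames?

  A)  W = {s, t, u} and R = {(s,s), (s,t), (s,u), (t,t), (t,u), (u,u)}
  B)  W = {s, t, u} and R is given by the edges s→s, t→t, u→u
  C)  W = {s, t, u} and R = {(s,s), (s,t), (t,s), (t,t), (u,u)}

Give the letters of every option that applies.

A

The schema φ → [R]⟨R⟩φ is axiom B; it is valid on a frame iff R is symmetric.
(A) R is not symmetric (s R t but not t R s), so the schema fails here.
(B) R is symmetric (every R-edge is matched by its reverse), so the schema is valid here.
(C) R is symmetric (every R-edge is matched by its reverse), so the schema is valid here.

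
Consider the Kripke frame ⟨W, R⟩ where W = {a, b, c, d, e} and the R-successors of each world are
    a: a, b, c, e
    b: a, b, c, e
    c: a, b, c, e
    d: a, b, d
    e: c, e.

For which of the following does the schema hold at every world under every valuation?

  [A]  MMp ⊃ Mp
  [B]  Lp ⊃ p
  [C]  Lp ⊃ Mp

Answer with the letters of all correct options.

R is reflexive: each world relates to itself.
R is not transitive: d R a and a R c but not d R c.
R is serial: every world has an R-successor.
(A) MMp ⊃ Mp is the dual of axiom 4; it is valid on a frame exactly when R is transitive. R is not transitive, so not valid.
(B) Lp ⊃ p (axiom T) characterises the reflexive frames. R is reflexive — valid.
(C) Lp ⊃ Mp is axiom D; it is valid on a frame exactly when R is serial. R is serial, so valid.

B, C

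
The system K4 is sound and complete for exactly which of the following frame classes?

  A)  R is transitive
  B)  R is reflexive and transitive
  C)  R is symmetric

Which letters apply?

(A) K4 is sound and complete for exactly this class.
(B) this class determines S4, not K4.
(C) this class determines KB, not K4.

A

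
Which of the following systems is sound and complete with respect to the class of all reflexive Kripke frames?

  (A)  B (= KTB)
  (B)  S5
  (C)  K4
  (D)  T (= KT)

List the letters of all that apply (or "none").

(A) B (= KTB) is determined by the class of reflexive and symmetric frames.
(B) S5 is determined by the class of reflexive, symmetric, and transitive frames.
(C) K4 is determined by the class of transitive frames.
(D) T (= KT) is determined by exactly this class.

D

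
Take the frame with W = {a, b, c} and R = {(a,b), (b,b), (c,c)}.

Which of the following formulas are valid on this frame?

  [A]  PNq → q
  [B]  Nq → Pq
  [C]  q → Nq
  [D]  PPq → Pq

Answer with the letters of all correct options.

B, D

R is not symmetric: a R b but not b R a.
R is transitive: R is closed under composition.
R is serial: every world has an R-successor.
R is not a subset of the identity: a R b with a ≠ b.
(A) PNq → q is the dual of axiom B, which corresponds to symmetry. R is not symmetric — not valid.
(B) axiom D: valid iff R is serial. R is serial — valid.
(C) q → Nq is valid only on frames where every R-edge is a self-loop. Here R ⊄ identity — not valid.
(D) PPq → Pq (the dual of axiom 4) characterises the transitive frames. R is transitive — valid.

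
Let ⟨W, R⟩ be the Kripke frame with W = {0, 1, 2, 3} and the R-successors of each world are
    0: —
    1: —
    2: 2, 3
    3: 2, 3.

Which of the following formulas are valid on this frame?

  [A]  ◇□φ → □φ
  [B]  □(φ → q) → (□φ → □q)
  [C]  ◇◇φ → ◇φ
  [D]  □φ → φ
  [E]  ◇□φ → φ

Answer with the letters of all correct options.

R is not reflexive: not 0 R 0.
R is symmetric: every R-edge is matched by its reverse.
R is transitive: R is closed under composition.
R is euclidean: any two R-successors of the same world are R-related.
(A) ◇□φ → □φ is the dual of axiom 5, which corresponds to the euclidean property. R is euclidean — valid.
(B) □(φ → q) → (□φ → □q) is axiom K, valid on every Kripke frame — valid.
(C) ◇◇φ → ◇φ (the dual of axiom 4) characterises the transitive frames. R is transitive — valid.
(D) □φ → φ is axiom T; it is valid on a frame exactly when R is reflexive. R is not reflexive, so not valid.
(E) ◇□φ → φ (the dual of axiom B) characterises the symmetric frames. R is symmetric — valid.

A, B, C, E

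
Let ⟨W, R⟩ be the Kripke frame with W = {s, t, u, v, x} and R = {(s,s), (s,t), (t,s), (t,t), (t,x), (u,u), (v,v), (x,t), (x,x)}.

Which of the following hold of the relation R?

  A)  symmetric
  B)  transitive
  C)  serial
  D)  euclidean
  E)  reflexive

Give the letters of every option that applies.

A, C, E

(A) symmetric: every R-edge is matched by its reverse.
(B) not transitive: s R t and t R x but not s R x.
(C) serial: every world has an R-successor.
(D) not euclidean: t R s and t R x but not s R x.
(E) reflexive: each world relates to itself.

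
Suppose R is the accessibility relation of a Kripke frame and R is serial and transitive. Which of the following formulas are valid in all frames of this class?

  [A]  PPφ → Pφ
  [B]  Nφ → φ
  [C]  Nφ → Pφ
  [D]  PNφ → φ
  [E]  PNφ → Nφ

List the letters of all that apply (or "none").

(A) PPφ → Pφ (the dual of axiom 4) characterises the transitive frames. Every such R is transitive — valid.
(B) Nφ → φ (axiom T) characterises the reflexive frames. Such an R need not be reflexive — not valid.
(C) Nφ → Pφ is axiom D; it is valid on a frame exactly when R is serial. Every such R is serial, so valid.
(D) PNφ → φ is the dual of axiom B, which corresponds to symmetry. Such an R need not be symmetric — not valid.
(E) PNφ → Nφ is the dual of axiom 5, which corresponds to the euclidean property. Such an R need not be euclidean — not valid.

A, C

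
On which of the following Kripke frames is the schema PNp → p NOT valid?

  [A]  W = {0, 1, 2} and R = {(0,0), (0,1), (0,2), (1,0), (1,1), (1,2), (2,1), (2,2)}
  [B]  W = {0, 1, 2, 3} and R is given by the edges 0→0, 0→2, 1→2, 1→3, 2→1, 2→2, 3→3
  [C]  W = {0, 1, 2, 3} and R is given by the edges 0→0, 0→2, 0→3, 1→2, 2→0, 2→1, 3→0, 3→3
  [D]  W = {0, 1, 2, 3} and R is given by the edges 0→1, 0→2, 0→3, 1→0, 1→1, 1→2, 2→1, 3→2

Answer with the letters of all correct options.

A, B, D

The schema PNp → p is the dual of axiom B; it is valid on a frame iff R is symmetric.
(A) R is not symmetric (0 R 2 but not 2 R 0), so the schema fails here.
(B) R is not symmetric (0 R 2 but not 2 R 0), so the schema fails here.
(C) R is symmetric (every R-edge is matched by its reverse), so the schema is valid here.
(D) R is not symmetric (0 R 2 but not 2 R 0), so the schema fails here.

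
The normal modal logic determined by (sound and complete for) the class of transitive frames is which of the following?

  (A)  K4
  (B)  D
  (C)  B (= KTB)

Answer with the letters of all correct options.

(A) K4 is determined by exactly this class.
(B) D is determined by the class of serial frames.
(C) B (= KTB) is determined by the class of reflexive and symmetric frames.

A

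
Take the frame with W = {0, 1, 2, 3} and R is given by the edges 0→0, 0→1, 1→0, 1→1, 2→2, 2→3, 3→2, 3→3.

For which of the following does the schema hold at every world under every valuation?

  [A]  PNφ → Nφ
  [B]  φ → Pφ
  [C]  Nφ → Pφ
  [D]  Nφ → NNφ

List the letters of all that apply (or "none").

R is reflexive: each world relates to itself.
R is transitive: R is closed under composition.
R is euclidean: any two R-successors of the same world are R-related.
R is serial: every world has an R-successor.
(A) the dual of axiom 5: valid iff R is euclidean. R is euclidean — valid.
(B) φ → Pφ is the dual of axiom T; it is valid on a frame exactly when R is reflexive. R is reflexive, so valid.
(C) Nφ → Pφ (axiom D) characterises the serial frames. R is serial — valid.
(D) axiom 4: valid iff R is transitive. R is transitive — valid.

A, B, C, D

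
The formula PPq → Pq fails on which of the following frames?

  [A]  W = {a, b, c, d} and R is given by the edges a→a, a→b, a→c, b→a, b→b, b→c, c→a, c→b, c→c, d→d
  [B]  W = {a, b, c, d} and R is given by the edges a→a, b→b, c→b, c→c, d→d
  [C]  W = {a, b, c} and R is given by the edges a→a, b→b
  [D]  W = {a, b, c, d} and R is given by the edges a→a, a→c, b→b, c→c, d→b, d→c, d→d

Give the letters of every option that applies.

none

The schema PPq → Pq is the dual of axiom 4; it is valid on a frame iff R is transitive.
(A) R is transitive (R is closed under composition), so the schema is valid here.
(B) R is transitive (R is closed under composition), so the schema is valid here.
(C) R is transitive (R is closed under composition), so the schema is valid here.
(D) R is transitive (R is closed under composition), so the schema is valid here.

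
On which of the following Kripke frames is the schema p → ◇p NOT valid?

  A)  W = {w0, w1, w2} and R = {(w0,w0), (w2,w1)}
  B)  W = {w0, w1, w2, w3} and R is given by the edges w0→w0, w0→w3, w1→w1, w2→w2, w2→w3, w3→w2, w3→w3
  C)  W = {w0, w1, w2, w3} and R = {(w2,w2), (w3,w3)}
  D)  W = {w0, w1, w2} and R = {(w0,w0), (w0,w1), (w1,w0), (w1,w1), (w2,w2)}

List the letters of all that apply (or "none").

The schema p → ◇p is the dual of axiom T; it is valid on a frame iff R is reflexive.
(A) R is not reflexive (not w1 R w1), so the schema fails here.
(B) R is reflexive (each world relates to itself), so the schema is valid here.
(C) R is not reflexive (not w0 R w0), so the schema fails here.
(D) R is reflexive (each world relates to itself), so the schema is valid here.

A, C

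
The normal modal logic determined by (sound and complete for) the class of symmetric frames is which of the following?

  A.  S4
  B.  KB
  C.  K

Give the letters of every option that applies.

B

(A) S4 is determined by the class of reflexive and transitive frames.
(B) KB is determined by exactly this class.
(C) K is determined by the class of arbitrary frames.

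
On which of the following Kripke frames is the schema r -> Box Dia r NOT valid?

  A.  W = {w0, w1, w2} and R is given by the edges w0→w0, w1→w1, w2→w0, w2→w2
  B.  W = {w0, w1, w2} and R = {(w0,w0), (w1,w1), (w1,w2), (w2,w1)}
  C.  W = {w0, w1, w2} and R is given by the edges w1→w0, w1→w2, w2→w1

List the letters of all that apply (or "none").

The schema r -> Box Dia r is axiom B; it is valid on a frame iff R is symmetric.
(A) R is not symmetric (w2 R w0 but not w0 R w2), so the schema fails here.
(B) R is symmetric (every R-edge is matched by its reverse), so the schema is valid here.
(C) R is not symmetric (w1 R w0 but not w0 R w1), so the schema fails here.

A, C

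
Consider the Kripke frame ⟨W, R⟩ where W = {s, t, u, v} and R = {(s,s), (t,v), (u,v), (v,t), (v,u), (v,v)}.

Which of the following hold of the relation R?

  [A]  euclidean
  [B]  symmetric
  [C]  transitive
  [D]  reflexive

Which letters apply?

(A) not euclidean: v R t and v R u but not t R u.
(B) symmetric: every R-edge is matched by its reverse.
(C) not transitive: t R v and v R t but not t R t.
(D) not reflexive: not t R t.

B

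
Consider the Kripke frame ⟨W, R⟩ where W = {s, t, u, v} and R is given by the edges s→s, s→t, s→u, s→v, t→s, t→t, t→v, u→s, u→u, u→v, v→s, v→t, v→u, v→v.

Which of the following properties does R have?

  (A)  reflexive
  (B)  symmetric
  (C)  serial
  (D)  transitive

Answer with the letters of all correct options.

(A) reflexive: each world relates to itself.
(B) symmetric: every R-edge is matched by its reverse.
(C) serial: every world has an R-successor.
(D) not transitive: t R s and s R u but not t R u.

A, B, C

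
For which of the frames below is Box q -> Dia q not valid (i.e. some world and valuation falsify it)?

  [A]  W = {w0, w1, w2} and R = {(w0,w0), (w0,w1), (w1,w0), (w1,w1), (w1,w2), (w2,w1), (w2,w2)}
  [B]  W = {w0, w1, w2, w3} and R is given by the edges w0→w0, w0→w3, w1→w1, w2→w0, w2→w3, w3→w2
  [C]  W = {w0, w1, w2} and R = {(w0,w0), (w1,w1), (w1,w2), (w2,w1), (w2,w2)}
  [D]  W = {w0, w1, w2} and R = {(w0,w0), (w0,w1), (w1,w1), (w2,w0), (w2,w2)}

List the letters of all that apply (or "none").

The schema Box q -> Dia q is axiom D; it is valid on a frame iff R is serial.
(A) R is serial (every world has an R-successor), so the schema is valid here.
(B) R is serial (every world has an R-successor), so the schema is valid here.
(C) R is serial (every world has an R-successor), so the schema is valid here.
(D) R is serial (every world has an R-successor), so the schema is valid here.

none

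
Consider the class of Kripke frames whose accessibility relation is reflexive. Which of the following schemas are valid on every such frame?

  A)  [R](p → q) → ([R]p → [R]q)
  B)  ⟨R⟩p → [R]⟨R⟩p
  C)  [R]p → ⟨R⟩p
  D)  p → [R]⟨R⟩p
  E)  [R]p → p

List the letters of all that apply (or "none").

A reflexive relation is serial.
(A) [R](p → q) → ([R]p → [R]q) is the K axiom; it holds on all frames — valid.
(B) ⟨R⟩p → [R]⟨R⟩p is axiom 5; it is valid on a frame exactly when R is euclidean. Such an R need not be euclidean, so not valid.
(C) [R]p → ⟨R⟩p is axiom D, which corresponds to seriality. Every such R is serial — valid.
(D) axiom B: valid iff R is symmetric. Such an R need not be symmetric — not valid.
(E) [R]p → p is axiom T, which corresponds to reflexivity. Every such R is reflexive — valid.

A, C, E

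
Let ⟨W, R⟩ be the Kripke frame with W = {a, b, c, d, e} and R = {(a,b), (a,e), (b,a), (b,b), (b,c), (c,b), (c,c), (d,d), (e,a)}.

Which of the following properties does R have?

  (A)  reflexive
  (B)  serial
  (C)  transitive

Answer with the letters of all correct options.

(A) not reflexive: not a R a.
(B) serial: every world has an R-successor.
(C) not transitive: a R b and b R a but not a R a.

B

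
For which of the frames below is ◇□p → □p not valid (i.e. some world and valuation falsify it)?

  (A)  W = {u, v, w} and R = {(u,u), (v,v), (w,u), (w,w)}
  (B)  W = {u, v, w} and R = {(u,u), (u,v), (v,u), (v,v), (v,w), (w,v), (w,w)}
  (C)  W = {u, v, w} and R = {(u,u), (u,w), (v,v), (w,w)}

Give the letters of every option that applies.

A, B, C

The schema ◇□p → □p is the dual of axiom 5; it is valid on a frame iff R is euclidean.
(A) R is not euclidean (w R u and w R w but not u R w), so the schema fails here.
(B) R is not euclidean (v R u and v R w but not u R w), so the schema fails here.
(C) R is not euclidean (u R w and u R u but not w R u), so the schema fails here.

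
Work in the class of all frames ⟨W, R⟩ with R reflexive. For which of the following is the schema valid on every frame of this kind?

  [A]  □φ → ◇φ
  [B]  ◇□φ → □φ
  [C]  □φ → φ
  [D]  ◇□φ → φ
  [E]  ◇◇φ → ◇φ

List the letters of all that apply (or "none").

A reflexive relation is serial.
(A) axiom D: valid iff R is serial. Every such R is serial — valid.
(B) ◇□φ → □φ (the dual of axiom 5) characterises the euclidean frames. Such an R need not be euclidean — not valid.
(C) □φ → φ is axiom T; it is valid on a frame exactly when R is reflexive. Every such R is reflexive, so valid.
(D) the dual of axiom B: valid iff R is symmetric. Such an R need not be symmetric — not valid.
(E) ◇◇φ → ◇φ (the dual of axiom 4) characterises the transitive frames. Such an R need not be transitive — not valid.

A, C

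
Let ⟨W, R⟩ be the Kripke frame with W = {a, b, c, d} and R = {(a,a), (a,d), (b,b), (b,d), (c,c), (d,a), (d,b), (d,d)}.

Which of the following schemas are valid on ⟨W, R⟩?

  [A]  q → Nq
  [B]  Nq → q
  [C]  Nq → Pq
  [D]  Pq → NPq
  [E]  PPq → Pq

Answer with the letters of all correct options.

B, C

R is reflexive: each world relates to itself.
R is not transitive: a R d and d R b but not a R b.
R is not euclidean: d R a and d R b but not a R b.
R is serial: every world has an R-successor.
R is not a subset of the identity: a R d with a ≠ d.
(A) q → Nq (equivalent to ◇p→p) corresponds to R being a subset of the identity. Here R ⊄ identity, so not valid.
(B) Nq → q is axiom T; it is valid on a frame exactly when R is reflexive. R is reflexive, so valid.
(C) Nq → Pq (axiom D) characterises the serial frames. R is serial — valid.
(D) Pq → NPq is axiom 5, which corresponds to the euclidean property. R is not euclidean — not valid.
(E) PPq → Pq is the dual of axiom 4, which corresponds to transitivity. R is not transitive — not valid.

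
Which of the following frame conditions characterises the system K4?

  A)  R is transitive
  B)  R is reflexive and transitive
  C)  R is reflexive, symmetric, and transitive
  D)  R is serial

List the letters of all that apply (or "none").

(A) K4 is sound and complete for exactly this class.
(B) this class determines S4, not K4.
(C) this class determines S5, not K4.
(D) this class determines D, not K4.

A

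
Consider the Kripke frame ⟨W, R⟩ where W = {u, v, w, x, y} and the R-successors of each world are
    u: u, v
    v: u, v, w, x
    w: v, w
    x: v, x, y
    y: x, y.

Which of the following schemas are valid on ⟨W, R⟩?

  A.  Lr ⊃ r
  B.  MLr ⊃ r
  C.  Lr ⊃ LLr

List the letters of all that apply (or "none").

A, B

R is reflexive: each world relates to itself.
R is symmetric: every R-edge is matched by its reverse.
R is not transitive: u R v and v R w but not u R w.
(A) Lr ⊃ r (axiom T) characterises the reflexive frames. R is reflexive — valid.
(B) MLr ⊃ r is the dual of axiom B, which corresponds to symmetry. R is symmetric — valid.
(C) axiom 4: valid iff R is transitive. R is not transitive — not valid.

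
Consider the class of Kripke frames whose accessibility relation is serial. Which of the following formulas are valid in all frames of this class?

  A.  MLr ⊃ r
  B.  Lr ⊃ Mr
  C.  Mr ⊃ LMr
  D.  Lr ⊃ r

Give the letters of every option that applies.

B

(A) the dual of axiom B: valid iff R is symmetric. Such an R need not be symmetric — not valid.
(B) Lr ⊃ Mr is axiom D, which corresponds to seriality. Every such R is serial — valid.
(C) axiom 5: valid iff R is euclidean. Such an R need not be euclidean — not valid.
(D) Lr ⊃ r (axiom T) characterises the reflexive frames. Such an R need not be reflexive — not valid.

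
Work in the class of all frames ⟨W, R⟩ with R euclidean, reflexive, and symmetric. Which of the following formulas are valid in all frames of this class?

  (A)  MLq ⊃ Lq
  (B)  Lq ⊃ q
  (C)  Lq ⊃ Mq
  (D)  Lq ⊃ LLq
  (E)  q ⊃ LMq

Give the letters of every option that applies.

A, B, C, D, E

A relation that is euclidean, reflexive, and symmetric is also serial and transitive.
(A) MLq ⊃ Lq is the dual of axiom 5; it is valid on a frame exactly when R is euclidean. Every such R is euclidean, so valid.
(B) axiom T: valid iff R is reflexive. Every such R is reflexive — valid.
(C) Lq ⊃ Mq is axiom D, which corresponds to seriality. Every such R is serial — valid.
(D) Lq ⊃ LLq is axiom 4, which corresponds to transitivity. Every such R is transitive — valid.
(E) axiom B: valid iff R is symmetric. Every such R is symmetric — valid.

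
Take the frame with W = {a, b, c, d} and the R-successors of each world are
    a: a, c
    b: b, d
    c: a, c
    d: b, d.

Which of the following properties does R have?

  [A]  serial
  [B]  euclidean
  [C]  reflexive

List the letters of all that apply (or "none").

A, B, C

(A) serial: every world has an R-successor.
(B) euclidean: any two R-successors of the same world are R-related.
(C) reflexive: each world relates to itself.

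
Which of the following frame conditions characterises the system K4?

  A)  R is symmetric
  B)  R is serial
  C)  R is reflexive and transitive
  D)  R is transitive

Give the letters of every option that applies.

(A) this class determines KB, not K4.
(B) this class determines D, not K4.
(C) this class determines S4, not K4.
(D) K4 is sound and complete for exactly this class.

D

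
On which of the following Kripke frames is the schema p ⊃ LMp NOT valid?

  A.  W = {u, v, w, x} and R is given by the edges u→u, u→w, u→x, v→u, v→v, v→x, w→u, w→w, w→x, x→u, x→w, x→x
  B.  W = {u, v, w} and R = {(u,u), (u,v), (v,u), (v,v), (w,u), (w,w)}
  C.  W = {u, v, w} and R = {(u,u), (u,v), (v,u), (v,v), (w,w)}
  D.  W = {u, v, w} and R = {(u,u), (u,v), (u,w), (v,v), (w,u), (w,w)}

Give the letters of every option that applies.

The schema p ⊃ LMp is axiom B; it is valid on a frame iff R is symmetric.
(A) R is not symmetric (v R u but not u R v), so the schema fails here.
(B) R is not symmetric (w R u but not u R w), so the schema fails here.
(C) R is symmetric (every R-edge is matched by its reverse), so the schema is valid here.
(D) R is not symmetric (u R v but not v R u), so the schema fails here.

A, B, D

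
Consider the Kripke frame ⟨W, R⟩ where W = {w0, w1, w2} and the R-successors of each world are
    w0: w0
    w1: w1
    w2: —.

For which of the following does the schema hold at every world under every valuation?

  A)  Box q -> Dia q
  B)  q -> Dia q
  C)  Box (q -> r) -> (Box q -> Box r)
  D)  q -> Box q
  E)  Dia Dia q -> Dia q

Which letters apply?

C, D, E

R is not reflexive: not w2 R w2.
R is transitive: R is closed under composition.
R is not serial: w2 has no R-successor.
R is a subset of the identity: every R-edge is a self-loop.
(A) axiom D: valid iff R is serial. R is not serial — not valid.
(B) the dual of axiom T: valid iff R is reflexive. R is not reflexive — not valid.
(C) Box (q -> r) -> (Box q -> Box r) is the K axiom; it holds on all frames — valid.
(D) q -> Box q is equivalent to ◇p→p; it holds exactly when R ⊆ identity. Here R ⊆ identity — valid.
(E) Dia Dia q -> Dia q is the dual of axiom 4; it is valid on a frame exactly when R is transitive. R is transitive, so valid.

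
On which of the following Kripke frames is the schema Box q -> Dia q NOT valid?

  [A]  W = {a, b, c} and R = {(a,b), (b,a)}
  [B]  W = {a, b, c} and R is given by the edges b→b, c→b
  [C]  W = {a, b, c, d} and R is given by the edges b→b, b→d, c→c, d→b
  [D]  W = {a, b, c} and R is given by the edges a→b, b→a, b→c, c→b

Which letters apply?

A, B, C

The schema Box q -> Dia q is axiom D; it is valid on a frame iff R is serial.
(A) R is not serial (c has no R-successor), so the schema fails here.
(B) R is not serial (a has no R-successor), so the schema fails here.
(C) R is not serial (a has no R-successor), so the schema fails here.
(D) R is serial (every world has an R-successor), so the schema is valid here.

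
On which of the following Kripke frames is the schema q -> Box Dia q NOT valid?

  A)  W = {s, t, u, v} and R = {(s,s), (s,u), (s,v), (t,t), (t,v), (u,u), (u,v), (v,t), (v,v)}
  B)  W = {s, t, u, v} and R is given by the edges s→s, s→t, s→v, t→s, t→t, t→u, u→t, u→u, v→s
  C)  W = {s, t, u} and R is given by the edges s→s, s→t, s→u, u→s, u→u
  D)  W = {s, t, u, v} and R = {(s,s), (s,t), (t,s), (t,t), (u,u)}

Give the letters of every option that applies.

The schema q -> Box Dia q is axiom B; it is valid on a frame iff R is symmetric.
(A) R is not symmetric (s R u but not u R s), so the schema fails here.
(B) R is symmetric (every R-edge is matched by its reverse), so the schema is valid here.
(C) R is not symmetric (s R t but not t R s), so the schema fails here.
(D) R is symmetric (every R-edge is matched by its reverse), so the schema is valid here.

A, C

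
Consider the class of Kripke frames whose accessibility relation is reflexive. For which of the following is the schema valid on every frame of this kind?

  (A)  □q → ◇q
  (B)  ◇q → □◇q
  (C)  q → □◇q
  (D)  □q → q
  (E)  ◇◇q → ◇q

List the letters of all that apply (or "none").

A, D

A reflexive relation is serial.
(A) □q → ◇q is axiom D; it is valid on a frame exactly when R is serial. Every such R is serial, so valid.
(B) axiom 5: valid iff R is euclidean. Such an R need not be euclidean — not valid.
(C) q → □◇q is axiom B, which corresponds to symmetry. Such an R need not be symmetric — not valid.
(D) axiom T: valid iff R is reflexive. Every such R is reflexive — valid.
(E) ◇◇q → ◇q is the dual of axiom 4; it is valid on a frame exactly when R is transitive. Such an R need not be transitive, so not valid.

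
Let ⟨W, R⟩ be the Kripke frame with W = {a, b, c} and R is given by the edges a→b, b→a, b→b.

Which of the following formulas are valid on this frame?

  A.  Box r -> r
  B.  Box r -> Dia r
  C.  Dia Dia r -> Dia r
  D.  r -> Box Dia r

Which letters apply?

D

R is not reflexive: not a R a.
R is symmetric: every R-edge is matched by its reverse.
R is not transitive: a R b and b R a but not a R a.
R is not serial: c has no R-successor.
(A) Box r -> r is axiom T; it is valid on a frame exactly when R is reflexive. R is not reflexive, so not valid.
(B) Box r -> Dia r (axiom D) characterises the serial frames. R is not serial — not valid.
(C) Dia Dia r -> Dia r (the dual of axiom 4) characterises the transitive frames. R is not transitive — not valid.
(D) r -> Box Dia r is axiom B; it is valid on a frame exactly when R is symmetric. R is symmetric, so valid.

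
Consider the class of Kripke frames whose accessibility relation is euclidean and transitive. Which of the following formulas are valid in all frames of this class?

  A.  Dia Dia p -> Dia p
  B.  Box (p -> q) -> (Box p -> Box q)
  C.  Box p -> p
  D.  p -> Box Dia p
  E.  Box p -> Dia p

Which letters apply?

(A) Dia Dia p -> Dia p is the dual of axiom 4; it is valid on a frame exactly when R is transitive. Every such R is transitive, so valid.
(B) Box (p -> q) -> (Box p -> Box q) is axiom K, valid on every Kripke frame — valid.
(C) Box p -> p is axiom T; it is valid on a frame exactly when R is reflexive. Such an R need not be reflexive, so not valid.
(D) p -> Box Dia p is axiom B; it is valid on a frame exactly when R is symmetric. Such an R need not be symmetric, so not valid.
(E) Box p -> Dia p is axiom D, which corresponds to seriality. Such an R need not be serial — not valid.

A, B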